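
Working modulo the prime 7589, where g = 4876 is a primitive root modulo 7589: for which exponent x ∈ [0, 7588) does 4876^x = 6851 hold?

1535

Baby-step giant-step with m = ceil(sqrt(7588)) = 88.
Baby table (4876^j mod 7589 for j=0..87):
  0:1  1:4876  2:6628  3:4166  4:5252  5:3466  6:7102  7:745
  8:5078  9:5010  10:7358  11:4405  12:1910  13:1457  14:1028  15:3788
  16:6251  17:2452  18:3277  19:3807  20:238  21:6960  22:6541  23:4938
  24:5380  25:5296  26:5518  27:2763  28:1913  29:907  30:5734  31:1108
  32:6829  33:5261  34:1816  35:6042  36:294  37:6812  38:5848  39:2975
  40:3521  41:2078  42:1013  43:6538  44:5488  45:674  46:387  47:4940
  48:7543  49:3374  50:6261  51:5678  52:1256  53:7522  54:7224  55:3675
  56:1671  57:4799  58:3037  59:2273  60:3208  61:1279  62:5835  63:299
  64:836  65:1043  66:1038  67:7014  68:4230  69:6167  70:2674  71:522
  72:2957  73:6821  74:4198  75:1915  76:3070  77:3812  78:1851  79:2155
  80:4604  81:842  82:7532  83:2861  84:1654  85:5386  86:4196  87:7341
Giant step factor: 4876^(-88) ≡ 7326 (mod 7589).
Scan 6851·7326^i mod 7589 for i = 0, 1, …:
  i=0: 6851   i=1: 4369   i=2: 4481   i=3: 5381
  i=4: 3940   i=5: 3473   i=6: 4870   i=7: 1731
  i=8: 87   i=9: 7475     …   i=16: 7116
  i=17: 2975
Match at i=17, j=39: x = 17·88 + 39 = 1535.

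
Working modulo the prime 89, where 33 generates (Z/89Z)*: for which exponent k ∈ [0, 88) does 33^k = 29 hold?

Baby-step giant-step with m = ceil(sqrt(88)) = 10.
Baby table (33^j mod 89 for j=0..9):
  0:1  1:33  2:21  3:70  4:85  5:46  6:5  7:76
  8:16  9:83
Giant step factor: 33^(-10) ≡ 40 (mod 89).
Scan 29·40^i mod 89 for i = 0, 1, …:
  i=0: 29   i=1: 3   i=2: 31   i=3: 83
Match at i=3, j=9: k = 3·10 + 9 = 39.

39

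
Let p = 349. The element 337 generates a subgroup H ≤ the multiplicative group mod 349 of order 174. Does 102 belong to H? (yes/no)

no

102 ∈ ⟨337⟩ iff 102^174 ≡ 1 (mod 349), since |⟨337⟩| = 174.
102^174 mod 349 = 348.
Since 348 ≠ 1, 102 does not lie in the subgroup.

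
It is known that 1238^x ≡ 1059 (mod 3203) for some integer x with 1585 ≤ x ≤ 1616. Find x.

1589

Compute 1238^1585 mod 3203 = 2863, then multiply by 1238 repeatedly:
  1238^1585=2863  1238^1586=1876  1238^1587=313  1238^1588=3134  1238^1589=1059
Found 1059 at exponent 1589.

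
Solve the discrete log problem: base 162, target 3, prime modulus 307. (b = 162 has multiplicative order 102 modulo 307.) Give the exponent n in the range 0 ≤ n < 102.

Successive powers of 162 modulo 307:
  162^0=1  162^1=162  162^2=149  162^3=192  162^4=97  162^5=57
  162^6=24  162^7=204  162^8=199  162^9=3
So 162^9 ≡ 3 (mod 307), giving n = 9.

9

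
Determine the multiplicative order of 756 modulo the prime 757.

2

The order of 756 must divide p − 1 = 756 = 2^2 · 3^3 · 7.
Divisors: 1, 2, 3, 4, 6, 7, 9, 12, 14, 18, 21, 27, 28, 36, 42, 54, 63, 84, 108, 126, 189, 252, 378, 756.
Check each in increasing order: 756^1 ≡ 756;  756^2 ≡ 1.
Smallest exponent giving 1 is 2.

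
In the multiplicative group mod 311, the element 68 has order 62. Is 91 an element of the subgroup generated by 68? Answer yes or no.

91 ∈ ⟨68⟩ iff 91^62 ≡ 1 (mod 311), since |⟨68⟩| = 62.
91^62 mod 311 = 1.
Since 1 = 1, 91 lies in the subgroup.

yes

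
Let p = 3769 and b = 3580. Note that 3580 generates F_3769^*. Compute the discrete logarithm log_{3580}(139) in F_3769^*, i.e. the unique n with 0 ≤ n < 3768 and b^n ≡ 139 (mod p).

3128

Baby-step giant-step with m = ceil(sqrt(3768)) = 62.
Baby table (3580^j mod 3769 for j=0..61):
  0:1  1:3580  2:1800  3:2779  4:2429  5:737  6:160  7:3681
  8:1556  9:3667  10:433  11:1081  12:2986  13:996  14:206  15:2525
  16:1438  17:3355  18:2866  19:1062  20:2808  21:717  22:171  23:1602
  24:2511  25:315  26:769  27:1650  28:977  29:28  30:2246  31:1403
  32:2432  33:170  34:1791  35:711  36:1305  37:2109  38:913  39:817
  40:116  41:690  42:1505  43:1999  44:2858  45:2574  46:3484  47:1099
  48:3353  49:3244  50:1231  51:1019  52:3397  53:2466  54:1282  55:2687
  56:972  57:973  58:784  59:2584  60:1594  61:254
Giant step factor: 3580^(-62) ≡ 2590 (mod 3769).
Scan 139·2590^i mod 3769 for i = 0, 1, …:
  i=0: 139   i=1: 1955   i=2: 1683   i=3: 2006
  i=4: 1858   i=5: 2976   i=6: 235   i=7: 1841
  i=8: 405   i=9: 1168     …   i=49: 3343
  i=50: 977
Match at i=50, j=28: n = 50·62 + 28 = 3128.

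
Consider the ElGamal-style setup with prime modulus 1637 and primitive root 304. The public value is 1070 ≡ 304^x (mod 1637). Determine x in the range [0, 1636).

179

Baby-step giant-step with m = ceil(sqrt(1636)) = 41.
Baby table (304^j mod 1637 for j=0..40):
  0:1  1:304  2:744  3:270  4:230  5:1166  6:872  7:1531
  8:516  9:1349  10:846  11:175  12:816  13:877  14:1414  15:962
  16:1062  17:359  18:1094  19:265  20:347  21:720  22:1159  23:381
  24:1234  25:263  26:1376  27:869  28:619  29:1558  30:539  31:156
  32:1588  33:1474  34:1195  35:1503  36:189  37:161  38:1471  39:283
  40:908
Giant step factor: 304^(-41) ≡ 804 (mod 1637).
Scan 1070·804^i mod 1637 for i = 0, 1, …:
  i=0: 1070   i=1: 855   i=2: 1517   i=3: 103
  i=4: 962
Match at i=4, j=15: x = 4·41 + 15 = 179.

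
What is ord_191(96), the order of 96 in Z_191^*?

The order of 96 must divide p − 1 = 190 = 2 · 5 · 19.
Divisors: 1, 2, 5, 10, 19, 38, 95, 190.
Check each in increasing order: 96^1 ≡ 96;  96^2 ≡ 48;  96^5 ≡ 6;  96^10 ≡ 36;  96^19 ≡ 109;  96^38 ≡ 39;  96^95 ≡ 1.
Smallest exponent giving 1 is 95.

95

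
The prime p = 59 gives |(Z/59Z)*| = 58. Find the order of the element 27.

The order of 27 must divide p − 1 = 58 = 2 · 29.
Divisors: 1, 2, 29, 58.
Check each in increasing order: 27^1 ≡ 27;  27^2 ≡ 21;  27^29 ≡ 1.
Smallest exponent giving 1 is 29.

29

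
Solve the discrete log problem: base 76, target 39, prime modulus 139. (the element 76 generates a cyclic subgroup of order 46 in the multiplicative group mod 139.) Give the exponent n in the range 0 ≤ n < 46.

17

Successive powers of 76 modulo 139:
  76^0=1  76^1=76  76^2=77  76^3=14  76^4=91  76^5=105
  76^6=57  76^7=23  76^8=80  76^9=103  76^10=44  76^11=8
  76^12=52  76^13=60  76^14=112  76^15=33  76^16=6  76^17=39
So 76^17 ≡ 39 (mod 139), giving n = 17.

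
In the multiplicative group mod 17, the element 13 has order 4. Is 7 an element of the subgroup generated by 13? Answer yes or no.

no

⟨13⟩ has order 4; its elements mod 17 are {1, 4, 13, 16}.
7 is not in this set.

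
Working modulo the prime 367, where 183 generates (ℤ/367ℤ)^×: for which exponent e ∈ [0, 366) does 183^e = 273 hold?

281

Baby-step giant-step with m = ceil(sqrt(366)) = 20.
Baby table (183^j mod 367 for j=0..19):
  0:1  1:183  2:92  3:321  4:23  5:172  6:281  7:43
  8:162  9:286  10:224  11:255  12:56  13:339  14:14  15:360
  16:187  17:90  18:322  19:206
Giant step factor: 183^(-20) ≡ 57 (mod 367).
Scan 273·57^i mod 367 for i = 0, 1, …:
  i=0: 273   i=1: 147   i=2: 305   i=3: 136
  i=4: 45   i=5: 363   i=6: 139   i=7: 216
  i=8: 201   i=9: 80     …   i=13: 235
  i=14: 183
Match at i=14, j=1: e = 14·20 + 1 = 281.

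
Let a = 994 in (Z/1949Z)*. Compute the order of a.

974

The order of 994 must divide p − 1 = 1948 = 2^2 · 487.
Divisors: 1, 2, 4, 487, 974, 1948.
Check each in increasing order: 994^1 ≡ 994;  994^2 ≡ 1842;  994^4 ≡ 1704;  994^487 ≡ 1948;  994^974 ≡ 1.
Smallest exponent giving 1 is 974.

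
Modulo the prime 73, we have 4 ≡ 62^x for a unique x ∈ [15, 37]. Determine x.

Compute 62^15 mod 73 = 66, then multiply by 62 repeatedly:
  62^15=66  62^16=4
Found 4 at exponent 16.

16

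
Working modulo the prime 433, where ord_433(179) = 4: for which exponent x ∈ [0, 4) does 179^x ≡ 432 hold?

2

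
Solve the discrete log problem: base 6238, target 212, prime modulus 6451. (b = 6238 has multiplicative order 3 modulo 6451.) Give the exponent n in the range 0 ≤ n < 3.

2

Successive powers of 6238 modulo 6451:
  6238^0=1  6238^1=6238  6238^2=212
So 6238^2 ≡ 212 (mod 6451), giving n = 2.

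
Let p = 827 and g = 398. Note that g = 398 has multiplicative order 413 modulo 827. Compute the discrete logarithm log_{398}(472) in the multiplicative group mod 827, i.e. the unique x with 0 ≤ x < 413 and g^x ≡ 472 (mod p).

88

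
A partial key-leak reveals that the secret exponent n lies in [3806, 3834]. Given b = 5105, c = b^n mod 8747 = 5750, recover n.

3834

Compute 5105^3806 mod 8747 = 2787, then multiply by 5105 repeatedly:
  5105^3806=2787  5105^3807=5013  5105^3808=6390  5105^3809=3387  5105^3810=6563
  5105^3811=3105  5105^3812=1461  5105^3813=5961  5105^3814=92  5105^3815=6069
  5105^3816=371  5105^3817=4603  5105^3818=3873  5105^3819=3445  5105^3820=5255
  5105^3821=8473  5105^3822=750  5105^3823=6311  5105^3824=2454  5105^3825=1966
  5105^3826=3621  5105^3827=2794  5105^3828=5760  5105^3829=6133  5105^3830=3452
  5105^3831=6002  5105^3832=8216  5105^3833=815  5105^3834=5750
Found 5750 at exponent 3834.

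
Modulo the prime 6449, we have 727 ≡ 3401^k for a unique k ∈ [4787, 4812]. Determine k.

4811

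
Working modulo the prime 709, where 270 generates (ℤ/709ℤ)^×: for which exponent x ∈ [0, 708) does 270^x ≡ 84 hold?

326

Baby-step giant-step with m = ceil(sqrt(708)) = 27.
Baby table (270^j mod 709 for j=0..26):
  0:1  1:270  2:582  3:451  4:531  5:152  6:627  7:548
  8:488  9:595  10:416  11:298  12:343  13:440  14:397  15:131
  16:629  17:379  18:234  19:79  20:60  21:602  22:179  23:118
  24:664  25:612  26:43
Giant step factor: 270^(-27) ≡ 8 (mod 709).
Scan 84·8^i mod 709 for i = 0, 1, …:
  i=0: 84   i=1: 672   i=2: 413   i=3: 468
  i=4: 199   i=5: 174   i=6: 683   i=7: 501
  i=8: 463   i=9: 159   i=10: 563   i=11: 250
  i=12: 582
Match at i=12, j=2: x = 12·27 + 2 = 326.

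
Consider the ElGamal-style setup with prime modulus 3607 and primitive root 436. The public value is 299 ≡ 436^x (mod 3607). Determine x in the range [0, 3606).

2225

Baby-step giant-step with m = ceil(sqrt(3606)) = 61.
Baby table (436^j mod 3607 for j=0..60):
  0:1  1:436  2:2532  3:210  4:1385  5:1491  6:816  7:2290
  8:2908  9:1831  10:1169  11:1097  12:2168  13:214  14:3129  15:798
  16:1656  17:616  18:1658  19:1488  20:3115  21:1908  22:2278  23:1283
  24:303  25:2256  26:2512  27:2311  28:1243  29:898  30:1972  31:1326
  32:1016  33:2922  34:721  35:547  36:430  37:3523  38:3053  39:125
  40:395  41:2691  42:1001  43:3596  44:2418  45:1004  46:1297  47:2800
  48:1634  49:1845  50:59  51:475  52:1501  53:1569  54:2361  55:1401
  56:1253  57:1651  58:2043  59:3426  60:438
Giant step factor: 436^(-61) ≡ 1688 (mod 3607).
Scan 299·1688^i mod 3607 for i = 0, 1, …:
  i=0: 299   i=1: 3339   i=2: 2098   i=3: 2957
  i=4: 2935   i=5: 1869   i=6: 2354   i=7: 2245
  i=8: 2210   i=9: 842     …   i=35: 1663
  i=36: 898
Match at i=36, j=29: x = 36·61 + 29 = 2225.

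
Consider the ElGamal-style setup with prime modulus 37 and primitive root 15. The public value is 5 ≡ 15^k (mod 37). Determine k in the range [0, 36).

35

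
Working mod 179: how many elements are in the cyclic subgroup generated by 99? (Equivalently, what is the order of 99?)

178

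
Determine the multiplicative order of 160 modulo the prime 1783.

198

The order of 160 must divide p − 1 = 1782 = 2 · 3^4 · 11.
Divisors: 1, 2, 3, 6, 9, 11, 18, 22, 27, 33, 54, 66, 81, 99, 162, 198, 297, 594, 891, 1782.
Check each in increasing order: 160^1 ≡ 160;  160^2 ≡ 638;  160^3 ≡ 449;  160^6 ≡ 122;  160^9 ≡ 1288;  160^11 ≡ 1564;  160^18 ≡ 754;  160^22 ≡ 1603;  160^27 ≡ 1200;  160^33 ≡ 194;  160^54 ≡ 1119;  160^66 ≡ 193;  160^81 ≡ 201;  160^99 ≡ 1782;  160^162 ≡ 1175;  160^198 ≡ 1.
Smallest exponent giving 1 is 198.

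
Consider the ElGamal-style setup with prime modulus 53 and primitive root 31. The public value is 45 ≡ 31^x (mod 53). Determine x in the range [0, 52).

45

Baby-step giant-step with m = ceil(sqrt(52)) = 8.
Baby table (31^j mod 53 for j=0..7):
  0:1  1:31  2:7  3:5  4:49  5:35  6:25  7:33
Giant step factor: 31^(-8) ≡ 10 (mod 53).
Scan 45·10^i mod 53 for i = 0, 1, …:
  i=0: 45   i=1: 26   i=2: 48   i=3: 3
  i=4: 30   i=5: 35
Match at i=5, j=5: x = 5·8 + 5 = 45.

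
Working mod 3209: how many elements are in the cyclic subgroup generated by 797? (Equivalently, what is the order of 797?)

The order of 797 must divide p − 1 = 3208 = 2^3 · 401.
Divisors: 1, 2, 4, 8, 401, 802, 1604, 3208.
Check each in increasing order: 797^1 ≡ 797;  797^2 ≡ 3036;  797^4 ≡ 1048;  797^8 ≡ 826;  797^401 ≡ 3208;  797^802 ≡ 1.
Smallest exponent giving 1 is 802.

802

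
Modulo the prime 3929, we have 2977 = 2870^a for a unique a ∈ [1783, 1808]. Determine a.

Compute 2870^1783 mod 3929 = 3525, then multiply by 2870 repeatedly:
  2870^1783=3525  2870^1784=3504  2870^1785=2169  2870^1786=1494  2870^1787=1241
  2870^1788=1996  2870^1789=38  2870^1790=2977
Found 2977 at exponent 1790.

1790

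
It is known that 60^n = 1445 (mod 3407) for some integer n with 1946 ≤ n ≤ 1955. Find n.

1949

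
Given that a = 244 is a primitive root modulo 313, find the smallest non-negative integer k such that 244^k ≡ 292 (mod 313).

145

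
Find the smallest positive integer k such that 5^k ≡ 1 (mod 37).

36

The order of 5 must divide p − 1 = 36 = 2^2 · 3^2.
Divisors: 1, 2, 3, 4, 6, 9, 12, 18, 36.
Check each in increasing order: 5^1 ≡ 5;  5^2 ≡ 25;  5^3 ≡ 14;  5^4 ≡ 33;  5^6 ≡ 11;  5^9 ≡ 6;  5^12 ≡ 10;  5^18 ≡ 36;  5^36 ≡ 1.
Smallest exponent giving 1 is 36.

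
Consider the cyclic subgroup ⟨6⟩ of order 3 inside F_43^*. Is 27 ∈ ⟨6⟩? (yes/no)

⟨6⟩ has order 3; its elements mod 43 are {1, 6, 36}.
27 is not in this set.

no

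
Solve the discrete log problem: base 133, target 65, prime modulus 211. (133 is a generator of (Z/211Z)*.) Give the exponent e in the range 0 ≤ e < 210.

102

Baby-step giant-step with m = ceil(sqrt(210)) = 15.
Baby table (133^j mod 211 for j=0..14):
  0:1  1:133  2:176  3:198  4:170  5:33  6:169  7:111
  8:204  9:124  10:34  11:91  12:76  13:191  14:83
Giant step factor: 133^(-15) ≡ 63 (mod 211).
Scan 65·63^i mod 211 for i = 0, 1, …:
  i=0: 65   i=1: 86   i=2: 143   i=3: 147
  i=4: 188   i=5: 28   i=6: 76
Match at i=6, j=12: e = 6·15 + 12 = 102.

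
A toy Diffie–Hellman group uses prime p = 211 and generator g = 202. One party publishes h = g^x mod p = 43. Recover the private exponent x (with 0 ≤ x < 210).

Baby-step giant-step with m = ceil(sqrt(210)) = 15.
Baby table (202^j mod 211 for j=0..14):
  0:1  1:202  2:81  3:115  4:20  5:31  6:143  7:190
  8:189  9:198  10:117  11:2  12:193  13:162  14:19
Giant step factor: 202^(-15) ≡ 153 (mod 211).
Scan 43·153^i mod 211 for i = 0, 1, …:
  i=0: 43   i=1: 38   i=2: 117
Match at i=2, j=10: x = 2·15 + 10 = 40.

40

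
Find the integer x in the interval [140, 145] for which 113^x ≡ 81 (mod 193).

144

Compute 113^140 mod 193 = 28, then multiply by 113 repeatedly:
  113^140=28  113^141=76  113^142=96  113^143=40  113^144=81
Found 81 at exponent 144.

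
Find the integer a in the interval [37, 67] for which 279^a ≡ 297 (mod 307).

53

Compute 279^37 mod 307 = 55, then multiply by 279 repeatedly:
  279^37=55  279^38=302  279^39=140  279^40=71  279^41=161
  279^42=97  279^43=47  279^44=219  279^45=8  279^46=83
  279^47=132  279^48=295  279^49=29  279^50=109  279^51=18
  279^52=110  279^53=297
Found 297 at exponent 53.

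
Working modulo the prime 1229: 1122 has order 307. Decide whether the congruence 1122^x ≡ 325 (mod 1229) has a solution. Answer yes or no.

no

325 ∈ ⟨1122⟩ iff 325^307 ≡ 1 (mod 1229), since |⟨1122⟩| = 307.
325^307 mod 1229 = 597.
Since 597 ≠ 1, 325 does not lie in the subgroup.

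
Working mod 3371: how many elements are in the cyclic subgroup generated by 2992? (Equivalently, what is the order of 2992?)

1685

The order of 2992 must divide p − 1 = 3370 = 2 · 5 · 337.
Divisors: 1, 2, 5, 10, 337, 674, 1685, 3370.
Check each in increasing order: 2992^1 ≡ 2992;  2992^2 ≡ 2059;  2992^5 ≡ 254;  2992^10 ≡ 467;  2992^337 ≡ 591;  2992^674 ≡ 2068;  2992^1685 ≡ 1.
Smallest exponent giving 1 is 1685.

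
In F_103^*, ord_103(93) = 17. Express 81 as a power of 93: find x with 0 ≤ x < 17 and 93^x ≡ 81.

8

Successive powers of 93 modulo 103:
  93^0=1  93^1=93  93^2=100  93^3=30  93^4=9  93^5=13
  93^6=76  93^7=64  93^8=81
So 93^8 ≡ 81 (mod 103), giving x = 8.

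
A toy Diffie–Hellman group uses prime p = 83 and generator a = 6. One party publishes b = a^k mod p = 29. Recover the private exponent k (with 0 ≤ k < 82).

Successive powers of 6 modulo 83:
  6^0=1  6^1=6  6^2=36  6^3=50  6^4=51  6^5=57
  6^6=10  6^7=60  6^8=28  6^9=2  6^10=12  6^11=72
  6^12=17  6^13=19  6^14=31  6^15=20  6^16=37  6^17=56
  6^18=4  6^19=24  6^20=61  6^21=34  6^22=38  6^23=62
  6^24=40  6^25=74  6^26=29
So 6^26 ≡ 29 (mod 83), giving k = 26.

26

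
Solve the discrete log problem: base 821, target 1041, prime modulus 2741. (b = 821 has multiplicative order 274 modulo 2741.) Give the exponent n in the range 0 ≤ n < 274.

255

Baby-step giant-step with m = ceil(sqrt(274)) = 17.
Baby table (821^j mod 2741 for j=0..16):
  0:1  1:821  2:2496  3:1689  4:2464  5:86  6:2081  7:858
  8:2722  9:847  10:1914  11:801  12:2522  13:1107  14:1576  15:144
  16:361
Giant step factor: 821^(-17) ≡ 2609 (mod 2741).
Scan 1041·2609^i mod 2741 for i = 0, 1, …:
  i=0: 1041   i=1: 2379   i=2: 1187   i=3: 2294
  i=4: 1443   i=5: 1394   i=6: 2380   i=7: 1055
  i=8: 531   i=9: 1174     …   i=14: 353
  i=15: 1
Match at i=15, j=0: n = 15·17 + 0 = 255.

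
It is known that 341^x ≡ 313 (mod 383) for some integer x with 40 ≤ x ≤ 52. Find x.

42

Compute 341^40 mod 383 = 3, then multiply by 341 repeatedly:
  341^40=3  341^41=257  341^42=313
Found 313 at exponent 42.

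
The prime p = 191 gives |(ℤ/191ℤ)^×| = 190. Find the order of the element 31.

38

The order of 31 must divide p − 1 = 190 = 2 · 5 · 19.
Divisors: 1, 2, 5, 10, 19, 38, 95, 190.
Check each in increasing order: 31^1 ≡ 31;  31^2 ≡ 6;  31^5 ≡ 161;  31^10 ≡ 136;  31^19 ≡ 190;  31^38 ≡ 1.
Smallest exponent giving 1 is 38.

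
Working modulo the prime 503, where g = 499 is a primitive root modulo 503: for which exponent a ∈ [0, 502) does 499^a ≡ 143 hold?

362

Baby-step giant-step with m = ceil(sqrt(502)) = 23.
Baby table (499^j mod 503 for j=0..22):
  0:1  1:499  2:16  3:439  4:256  5:485  6:72  7:215
  8:146  9:422  10:324  11:213  12:154  13:390  14:452  15:204
  16:190  17:246  18:22  19:415  20:352  21:101  22:99
Giant step factor: 499^(-23) ≡ 456 (mod 503).
Scan 143·456^i mod 503 for i = 0, 1, …:
  i=0: 143   i=1: 321   i=2: 3   i=3: 362
  i=4: 88   i=5: 391   i=6: 234   i=7: 68
  i=8: 325   i=9: 318     …   i=14: 166
  i=15: 246
Match at i=15, j=17: a = 15·23 + 17 = 362.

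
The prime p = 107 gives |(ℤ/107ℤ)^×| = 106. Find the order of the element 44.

The order of 44 must divide p − 1 = 106 = 2 · 53.
Divisors: 1, 2, 53, 106.
Check each in increasing order: 44^1 ≡ 44;  44^2 ≡ 10;  44^53 ≡ 1.
Smallest exponent giving 1 is 53.

53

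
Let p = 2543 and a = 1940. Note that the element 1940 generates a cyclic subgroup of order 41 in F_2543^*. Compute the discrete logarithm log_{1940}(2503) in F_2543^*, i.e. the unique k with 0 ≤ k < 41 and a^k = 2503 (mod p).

2

Successive powers of 1940 modulo 2543:
  1940^0=1  1940^1=1940  1940^2=2503
So 1940^2 ≡ 2503 (mod 2543), giving k = 2.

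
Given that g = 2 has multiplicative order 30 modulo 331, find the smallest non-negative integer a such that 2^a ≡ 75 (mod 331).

23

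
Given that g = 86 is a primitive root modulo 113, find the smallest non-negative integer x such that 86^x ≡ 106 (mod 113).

96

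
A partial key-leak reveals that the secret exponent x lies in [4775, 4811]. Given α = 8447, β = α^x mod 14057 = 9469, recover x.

Compute 8447^4775 mod 14057 = 6411, then multiply by 8447 repeatedly:
  8447^4775=6411  8447^4776=6153  8447^4777=5662  8447^4778=5000  8447^4779=7772
  8447^4780=3894  8447^4781=13295  8447^4782=1492  8447^4783=7852  8447^4784=4918
  8447^4785=3911  8447^4786=2267  8447^4787=3715  8447^4788=5381  8447^4789=7026
  8447^4790=14025  8447^4791=10836  8447^4792=6565  8447^4793=13747  8447^4794=10089
  8447^4795=8249  8447^4796=12811  8447^4797=3731  8447^4798=14020  8447^4799=10772
  8447^4800=123  8447^4801=12820  8447^4802=9469
Found 9469 at exponent 4802.

4802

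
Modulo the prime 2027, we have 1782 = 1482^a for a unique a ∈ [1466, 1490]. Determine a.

Compute 1482^1466 mod 2027 = 13, then multiply by 1482 repeatedly:
  1482^1466=13  1482^1467=1023  1482^1468=1917  1482^1469=1167  1482^1470=463
  1482^1471=1040  1482^1472=760  1482^1473=1335  1482^1474=118  1482^1475=554
  1482^1476=93  1482^1477=2017  1482^1478=1396  1482^1479=1332  1482^1480=1753
  1482^1481=1359  1482^1482=1227  1482^1483=195  1482^1484=1156  1482^1485=377
  1482^1486=1289  1482^1487=864  1482^1488=1411  1482^1489=1265  1482^1490=1782
Found 1782 at exponent 1490.

1490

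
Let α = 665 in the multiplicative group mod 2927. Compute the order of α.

2926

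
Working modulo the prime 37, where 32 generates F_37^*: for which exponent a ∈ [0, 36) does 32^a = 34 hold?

16

Successive powers of 32 modulo 37:
  32^0=1  32^1=32  32^2=25  32^3=23  32^4=33  32^5=20
  32^6=11  32^7=19  32^8=16  32^9=31  32^10=30  32^11=35
  32^12=10  32^13=24  32^14=28  32^15=8  32^16=34
So 32^16 ≡ 34 (mod 37), giving a = 16.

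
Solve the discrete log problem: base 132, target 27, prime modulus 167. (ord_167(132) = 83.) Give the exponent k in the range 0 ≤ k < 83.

Baby-step giant-step with m = ceil(sqrt(83)) = 10.
Baby table (132^j mod 167 for j=0..9):
  0:1  1:132  2:56  3:44  4:130  5:126  6:99  7:42
  8:33  9:14
Giant step factor: 132^(-10) ≡ 76 (mod 167).
Scan 27·76^i mod 167 for i = 0, 1, …:
  i=0: 27   i=1: 48   i=2: 141   i=3: 28
  i=4: 124   i=5: 72   i=6: 128   i=7: 42
Match at i=7, j=7: k = 7·10 + 7 = 77.

77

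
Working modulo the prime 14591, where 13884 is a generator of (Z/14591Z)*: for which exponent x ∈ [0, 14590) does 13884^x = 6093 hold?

11147

Baby-step giant-step with m = ceil(sqrt(14590)) = 121.
Baby table (13884^j mod 14591 for j=0..120):
  0:1  1:13884  2:3755  3:777  4:5119  5:14026  6:5498  7:8711
  8:13316  9:11374  10:12814  11:1513  12:10043  13:5416  14:8321  15:11817
  16:6024  17:1604  18:4070  19:11528  20:6073  21:10734  22:12973  23:5828
  24:8857  25:12231  26:5146  27:9528  28:4746  29:508  30:5619  31:10710
  32:759  33:3254  34:4800  35:6103  36:4115  37:8895  38:14547  39:1926
  40:9872  41:9585  42:8220  43:10269  44:6135  45:10673  46:12327  47:10229
  48:5233  49:6383  50:10429  51:9743  52:13242  53:5328  54:12173  55:2379
  56:10603  57:3453  58:10017  59:9207  60:12828  61:6206  62:4249  63:1703
  64:7032  65:3907  66:10041  67:6830  68:811  69:10263  70:10377  71:2734
  72:7665  73:8697  74:8623  75:2577  76:1936  77:2802  78:3362  79:1399
  80:3095  81:485  82:7289  83:11891  84:12070  85:2245  86:3204  87:10968
  88:8036  89:9038  90:992  91:13615  92:4255  93:12052  94:380  95:8569
  96:11573  97:3440  98:4617  99:4165  100:2727  101:12614  102:11594  103:3184
  104:10517  105:5891  106:8089  107:749  108:10324  109:11023  110:12924  111:11289
  112:14545  113:3340  114:2362  115:8031  116:12573  117:11399  118:9730  119:7842
  120:286
Giant step factor: 13884^(-121) ≡ 6373 (mod 14591).
Scan 6093·6373^i mod 14591 for i = 0, 1, …:
  i=0: 6093   i=1: 4038   i=2: 10241   i=3: 350
  i=4: 12718   i=5: 13400   i=6: 11668   i=7: 4428
  i=8: 650   i=9: 13197     …   i=91: 1126
  i=92: 11817
Match at i=92, j=15: x = 92·121 + 15 = 11147.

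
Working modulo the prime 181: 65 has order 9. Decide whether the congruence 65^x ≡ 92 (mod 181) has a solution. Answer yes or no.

no

92 ∈ ⟨65⟩ iff 92^9 ≡ 1 (mod 181), since |⟨65⟩| = 9.
92^9 mod 181 = 19.
Since 19 ≠ 1, 92 does not lie in the subgroup.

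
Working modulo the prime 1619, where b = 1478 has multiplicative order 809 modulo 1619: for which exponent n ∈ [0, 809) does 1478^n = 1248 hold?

39

Baby-step giant-step with m = ceil(sqrt(809)) = 29.
Baby table (1478^j mod 1619 for j=0..28):
  0:1  1:1478  2:453  3:887  4:1215  5:299  6:1554  7:1070
  8:1316  9:629  10:356  11:1612  12:987  13:67  14:267  15:1209
  16:1145  17:455  18:605  19:502  20:454  21:746  22:49  23:1186
  24:1150  25:1369  26:1251  27:80  28:53
Giant step factor: 1478^(-29) ≡ 898 (mod 1619).
Scan 1248·898^i mod 1619 for i = 0, 1, …:
  i=0: 1248   i=1: 356
Match at i=1, j=10: n = 1·29 + 10 = 39.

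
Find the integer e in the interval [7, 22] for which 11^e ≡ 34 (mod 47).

Compute 11^7 mod 47 = 31, then multiply by 11 repeatedly:
  11^7=31  11^8=12  11^9=38  11^10=42  11^11=39
  11^12=6  11^13=19  11^14=21  11^15=43  11^16=3
  11^17=33  11^18=34
Found 34 at exponent 18.

18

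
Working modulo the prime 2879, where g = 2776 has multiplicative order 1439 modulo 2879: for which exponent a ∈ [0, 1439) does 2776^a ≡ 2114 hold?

843

Baby-step giant-step with m = ceil(sqrt(1439)) = 38.
Baby table (2776^j mod 2879 for j=0..37):
  0:1  1:2776  2:1972  3:1293  4:2134  5:1881  6:2029  7:1180
  8:2257  9:728  10:2749  11:1874  12:2750  13:1771  14:1843  15:185
  16:1098  17:2066  18:248  19:367  20:2505  21:1095  22:2375  23:90
  24:2246  25:1861  26:1210  27:2046  28:2308  29:1233  30:2556  31:1600
  32:2182  33:2695  34:1678  35:2785  36:1045  37:1767
Giant step factor: 2776^(-38) ≡ 2210 (mod 2879).
Scan 2114·2210^i mod 2879 for i = 0, 1, …:
  i=0: 2114   i=1: 2202   i=2: 910   i=3: 1558
  i=4: 2775   i=5: 480   i=6: 1328   i=7: 1179
  i=8: 95   i=9: 2662     …   i=21: 704
  i=22: 1180
Match at i=22, j=7: a = 22·38 + 7 = 843.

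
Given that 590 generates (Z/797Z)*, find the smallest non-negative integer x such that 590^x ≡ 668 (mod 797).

629

Baby-step giant-step with m = ceil(sqrt(796)) = 29.
Baby table (590^j mod 797 for j=0..28):
  0:1  1:590  2:608  3:70  4:653  5:319  6:118  7:281
  8:14  9:290  10:542  11:183  12:375  13:481  14:58  15:746
  16:196  17:75  18:415  19:171  20:468  21:358  22:15  23:83
  24:353  25:253  26:231  27:3  28:176
Giant step factor: 590^(-29) ≡ 648 (mod 797).
Scan 668·648^i mod 797 for i = 0, 1, …:
  i=0: 668   i=1: 93   i=2: 489   i=3: 463
  i=4: 352   i=5: 154   i=6: 167   i=7: 621
  i=8: 720   i=9: 315     …   i=20: 45
  i=21: 468
Match at i=21, j=20: x = 21·29 + 20 = 629.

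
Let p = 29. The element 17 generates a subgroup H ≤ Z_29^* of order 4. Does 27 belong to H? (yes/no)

⟨17⟩ has order 4; its elements mod 29 are {1, 12, 17, 28}.
27 is not in this set.

no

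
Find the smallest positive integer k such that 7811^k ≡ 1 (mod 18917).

The order of 7811 must divide p − 1 = 18916 = 2^2 · 4729.
Divisors: 1, 2, 4, 4729, 9458, 18916.
Check each in increasing order: 7811^1 ≡ 7811;  7811^2 ≡ 4396;  7811^4 ≡ 10559;  7811^4729 ≡ 1835;  7811^9458 ≡ 18916;  7811^18916 ≡ 1.
Smallest exponent giving 1 is 18916.

18916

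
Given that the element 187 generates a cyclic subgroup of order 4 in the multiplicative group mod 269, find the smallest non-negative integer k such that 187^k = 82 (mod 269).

Successive powers of 187 modulo 269:
  187^0=1  187^1=187  187^2=268  187^3=82
So 187^3 ≡ 82 (mod 269), giving k = 3.

3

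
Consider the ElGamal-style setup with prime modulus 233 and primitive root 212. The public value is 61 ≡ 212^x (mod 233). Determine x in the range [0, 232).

Successive powers of 212 modulo 233:
  212^0=1  212^1=212  212^2=208  212^3=59  212^4=159  212^5=156
  212^6=219  212^7=61
So 212^7 ≡ 61 (mod 233), giving x = 7.

7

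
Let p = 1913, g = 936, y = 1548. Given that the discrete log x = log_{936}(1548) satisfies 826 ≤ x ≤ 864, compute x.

836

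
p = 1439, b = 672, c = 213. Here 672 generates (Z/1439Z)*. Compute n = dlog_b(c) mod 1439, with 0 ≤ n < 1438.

Baby-step giant-step with m = ceil(sqrt(1438)) = 38.
Baby table (672^j mod 1439 for j=0..37):
  0:1  1:672  2:1177  3:933  4:1011  5:184  6:1333  7:718
  8:431  9:393  10:759  11:642  12:1163  13:159  14:362  15:73
  16:130  17:1020  18:476  19:414  20:481  21:896  22:610  23:1244
  24:1348  25:725  26:818  27:1437  28:95  29:524  30:1012  31:856
  32:1071  33:212  34:3  35:577  36:653  37:1360
Giant step factor: 672^(-38) ≡ 752 (mod 1439).
Scan 213·752^i mod 1439 for i = 0, 1, …:
  i=0: 213   i=1: 447   i=2: 857   i=3: 1231
  i=4: 435   i=5: 467   i=6: 68   i=7: 771
  i=8: 1314   i=9: 974     …   i=28: 292
  i=29: 856
Match at i=29, j=31: n = 29·38 + 31 = 1133.

1133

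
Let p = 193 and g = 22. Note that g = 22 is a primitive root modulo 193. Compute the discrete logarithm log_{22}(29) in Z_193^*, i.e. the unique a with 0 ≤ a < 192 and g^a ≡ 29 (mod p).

51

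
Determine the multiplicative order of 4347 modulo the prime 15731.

The order of 4347 must divide p − 1 = 15730 = 2 · 5 · 11^2 · 13.
Divisors: 1, 2, 5, 10, 11, 13, 22, 26, 55, 65, 110, 121, 130, 143, 242, 286, 605, 715, 1210, 1430, 1573, 3146, 7865, 15730.
Check each in increasing order: 4347^1 ≡ 4347;  4347^2 ≡ 3478;  4347^5 ≡ 26;  4347^10 ≡ 676;  4347^11 ≡ 12606;  4347^13 ≡ 1371;  4347^22 ≡ 12405;  4347^26 ≡ 7652;  4347^55 ≡ 15088;  4347^65 ≡ 5800;  4347^110 ≡ 4443;  4347^121 ≡ 6098;  4347^130 ≡ 7122;  4347^143 ≡ 11042;  4347^242 ≡ 13251;  4347^286 ≡ 10514;  4347^605 ≡ 12626;  4347^715 ≡ 572;  4347^1210 ≡ 13653;  4347^1430 ≡ 12564;  4347^1573 ≡ 15730;  4347^3146 ≡ 1.
Smallest exponent giving 1 is 3146.

3146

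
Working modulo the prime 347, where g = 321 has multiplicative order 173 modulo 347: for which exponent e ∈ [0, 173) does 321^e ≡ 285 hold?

145

Baby-step giant-step with m = ceil(sqrt(173)) = 14.
Baby table (321^j mod 347 for j=0..13):
  0:1  1:321  2:329  3:121  4:324  5:251  6:67  7:340
  8:182  9:126  10:194  11:161  12:325  13:225
Giant step factor: 321^(-14) ≡ 85 (mod 347).
Scan 285·85^i mod 347 for i = 0, 1, …:
  i=0: 285   i=1: 282   i=2: 27   i=3: 213
  i=4: 61   i=5: 327   i=6: 35   i=7: 199
  i=8: 259   i=9: 154   i=10: 251
Match at i=10, j=5: e = 10·14 + 5 = 145.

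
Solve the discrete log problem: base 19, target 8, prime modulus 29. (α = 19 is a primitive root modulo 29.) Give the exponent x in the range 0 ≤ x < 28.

19

Successive powers of 19 modulo 29:
  19^0=1  19^1=19  19^2=13  19^3=15  19^4=24  19^5=21
  19^6=22  19^7=12  19^8=25  19^9=11  19^10=6  19^11=27
  19^12=20  19^13=3  19^14=28  19^15=10  19^16=16  19^17=14
  19^18=5  19^19=8
So 19^19 ≡ 8 (mod 29), giving x = 19.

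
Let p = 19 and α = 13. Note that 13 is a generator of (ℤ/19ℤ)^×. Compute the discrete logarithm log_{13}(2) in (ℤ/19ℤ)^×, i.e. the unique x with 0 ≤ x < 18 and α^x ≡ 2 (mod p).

11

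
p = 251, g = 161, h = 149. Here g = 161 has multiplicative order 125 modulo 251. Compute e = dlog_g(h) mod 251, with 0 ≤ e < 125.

100

Baby-step giant-step with m = ceil(sqrt(125)) = 12.
Baby table (161^j mod 251 for j=0..11):
  0:1  1:161  2:68  3:155  4:106  5:249  6:180  7:115
  8:192  9:39  10:4  11:142
Giant step factor: 161^(-12) ≡ 12 (mod 251).
Scan 149·12^i mod 251 for i = 0, 1, …:
  i=0: 149   i=1: 31   i=2: 121   i=3: 197
  i=4: 105   i=5: 5   i=6: 60   i=7: 218
  i=8: 106
Match at i=8, j=4: e = 8·12 + 4 = 100.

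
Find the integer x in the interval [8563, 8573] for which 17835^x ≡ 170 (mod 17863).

8567

Compute 17835^8563 mod 17863 = 10795, then multiply by 17835 repeatedly:
  17835^8563=10795  17835^8564=1411  17835^8565=14081  17835^8566=16581  17835^8567=170
Found 170 at exponent 8567.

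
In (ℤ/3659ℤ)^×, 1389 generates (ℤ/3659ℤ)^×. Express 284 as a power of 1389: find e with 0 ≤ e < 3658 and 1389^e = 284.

35

Baby-step giant-step with m = ceil(sqrt(3658)) = 61.
Baby table (1389^j mod 3659 for j=0..60):
  0:1  1:1389  2:1028  3:882  4:2992  5:2923  6:2216  7:805
  8:2150  9:606  10:164  11:938  12:278  13:1947  14:382  15:43
  16:1183  17:296  18:1336  19:591  20:1283  21:154  22:1684  23:975
  24:445  25:3393  26:85  27:977  28:3223  29:1790  30:1849  31:3302
  32:1751  33:2563  34:3459  35:284  36:2963  37:2891  38:1676  39:840
  40:3198  41:3655  42:1762  43:3206  44:131  45:2668  46:2944  47:2113
  48:439  49:2377  50:1235  51:3003  52:3566  53:2547  54:3189  55:2131
  56:3487  57:2586  58:2475  59:1974  60:1295
Giant step factor: 1389^(-61) ≡ 467 (mod 3659).
Scan 284·467^i mod 3659 for i = 0, 1, …:
  i=0: 284
Match at i=0, j=35: e = 0·61 + 35 = 35.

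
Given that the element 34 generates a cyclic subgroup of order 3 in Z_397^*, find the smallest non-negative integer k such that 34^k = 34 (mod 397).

1

Successive powers of 34 modulo 397:
  34^0=1  34^1=34
So 34^1 ≡ 34 (mod 397), giving k = 1.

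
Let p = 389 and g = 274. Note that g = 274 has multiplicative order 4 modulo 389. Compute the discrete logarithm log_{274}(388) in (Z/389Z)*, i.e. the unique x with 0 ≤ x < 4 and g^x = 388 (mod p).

Successive powers of 274 modulo 389:
  274^0=1  274^1=274  274^2=388
So 274^2 ≡ 388 (mod 389), giving x = 2.

2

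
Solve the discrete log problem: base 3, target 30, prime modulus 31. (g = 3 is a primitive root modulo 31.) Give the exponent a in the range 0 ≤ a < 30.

15

Successive powers of 3 modulo 31:
  3^0=1  3^1=3  3^2=9  3^3=27  3^4=19  3^5=26
  3^6=16  3^7=17  3^8=20  3^9=29  3^10=25  3^11=13
  3^12=8  3^13=24  3^14=10  3^15=30
So 3^15 ≡ 30 (mod 31), giving a = 15.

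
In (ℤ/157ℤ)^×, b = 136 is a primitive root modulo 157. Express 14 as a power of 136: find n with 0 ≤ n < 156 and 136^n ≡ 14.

36

Baby-step giant-step with m = ceil(sqrt(156)) = 13.
Baby table (136^j mod 157 for j=0..12):
  0:1  1:136  2:127  3:2  4:115  5:97  6:4  7:73
  8:37  9:8  10:146  11:74  12:16
Giant step factor: 136^(-13) ≡ 107 (mod 157).
Scan 14·107^i mod 157 for i = 0, 1, …:
  i=0: 14   i=1: 85   i=2: 146
Match at i=2, j=10: n = 2·13 + 10 = 36.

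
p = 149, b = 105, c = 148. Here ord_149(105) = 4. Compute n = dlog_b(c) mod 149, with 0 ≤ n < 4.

Successive powers of 105 modulo 149:
  105^0=1  105^1=105  105^2=148
So 105^2 ≡ 148 (mod 149), giving n = 2.

2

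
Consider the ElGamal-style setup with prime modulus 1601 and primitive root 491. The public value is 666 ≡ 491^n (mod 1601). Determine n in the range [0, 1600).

Baby-step giant-step with m = ceil(sqrt(1600)) = 40.
Baby table (491^j mod 1601 for j=0..39):
  0:1  1:491  2:931  3:836  4:620  5:230  6:860  7:1197
  8:160  9:111  10:67  11:877  12:1539  13:1578  14:1515  15:1001
  16:1585  17:149  18:1114  19:1033  20:1287  21:1123  22:649  23:60
  24:642  25:1426  26:529  27:377  28:992  29:368  30:1376  31:1595
  32:256  33:818  34:1388  35:1083  36:221  37:1244  38:823  39:641
Giant step factor: 491^(-40) ≡ 863 (mod 1601).
Scan 666·863^i mod 1601 for i = 0, 1, …:
  i=0: 666   i=1: 1600   i=2: 738   i=3: 1297
  i=4: 212   i=5: 442   i=6: 408   i=7: 1485
  i=8: 755   i=9: 1559     …   i=20: 935
  i=21: 1
Match at i=21, j=0: n = 21·40 + 0 = 840.

840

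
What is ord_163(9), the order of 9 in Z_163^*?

The order of 9 must divide p − 1 = 162 = 2 · 3^4.
Divisors: 1, 2, 3, 6, 9, 18, 27, 54, 81, 162.
Check each in increasing order: 9^1 ≡ 9;  9^2 ≡ 81;  9^3 ≡ 77;  9^6 ≡ 61;  9^9 ≡ 133;  9^18 ≡ 85;  9^27 ≡ 58;  9^54 ≡ 104;  9^81 ≡ 1.
Smallest exponent giving 1 is 81.

81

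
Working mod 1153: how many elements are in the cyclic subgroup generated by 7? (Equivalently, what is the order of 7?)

The order of 7 must divide p − 1 = 1152 = 2^7 · 3^2.
Divisors: 1, 2, 3, 4, 6, 8, 9, 12, 16, 18, 24, 32, 36, 48, 64, 72, 96, 128, 144, 192, 288, 384, 576, 1152.
Check each in increasing order: 7^1 ≡ 7;  7^2 ≡ 49;  7^3 ≡ 343;  7^4 ≡ 95;  7^6 ≡ 43;  7^8 ≡ 954;  7^9 ≡ 913;  7^12 ≡ 696;  7^16 ≡ 399;  7^18 ≡ 1103;  7^24 ≡ 156;  7^32 ≡ 87;  7^36 ≡ 194;  7^48 ≡ 123;  7^64 ≡ 651;  7^72 ≡ 740;  7^96 ≡ 140;  7^128 ≡ 650;  7^144 ≡ 1078;  7^192 ≡ 1152;  7^288 ≡ 1013;  7^384 ≡ 1.
Smallest exponent giving 1 is 384.

384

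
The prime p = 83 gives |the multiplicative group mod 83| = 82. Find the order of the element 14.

The order of 14 must divide p − 1 = 82 = 2 · 41.
Divisors: 1, 2, 41, 82.
Check each in increasing order: 14^1 ≡ 14;  14^2 ≡ 30;  14^41 ≡ 82;  14^82 ≡ 1.
Smallest exponent giving 1 is 82.

82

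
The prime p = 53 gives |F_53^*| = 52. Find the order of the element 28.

The order of 28 must divide p − 1 = 52 = 2^2 · 13.
Divisors: 1, 2, 4, 13, 26, 52.
Check each in increasing order: 28^1 ≡ 28;  28^2 ≡ 42;  28^4 ≡ 15;  28^13 ≡ 1.
Smallest exponent giving 1 is 13.

13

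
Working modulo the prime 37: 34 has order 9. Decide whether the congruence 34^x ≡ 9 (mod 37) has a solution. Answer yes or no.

yes

⟨34⟩ has order 9; its elements mod 37 are {1, 7, 9, 10, 12, 16, 26, 33, 34}.
9 is in this set.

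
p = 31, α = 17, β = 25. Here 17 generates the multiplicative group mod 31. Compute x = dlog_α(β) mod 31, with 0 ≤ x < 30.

10

Successive powers of 17 modulo 31:
  17^0=1  17^1=17  17^2=10  17^3=15  17^4=7  17^5=26
  17^6=8  17^7=12  17^8=18  17^9=27  17^10=25
So 17^10 ≡ 25 (mod 31), giving x = 10.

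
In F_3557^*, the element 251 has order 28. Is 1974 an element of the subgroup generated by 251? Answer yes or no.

1974 ∈ ⟨251⟩ iff 1974^28 ≡ 1 (mod 3557), since |⟨251⟩| = 28.
1974^28 mod 3557 = 1.
Since 1 = 1, 1974 lies in the subgroup.

yes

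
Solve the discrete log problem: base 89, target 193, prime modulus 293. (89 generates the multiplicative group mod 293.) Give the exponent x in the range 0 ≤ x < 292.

Baby-step giant-step with m = ceil(sqrt(292)) = 18.
Baby table (89^j mod 293 for j=0..17):
  0:1  1:89  2:10  3:11  4:100  5:110  6:121  7:221
  8:38  9:159  10:87  11:125  12:284  13:78  14:203  15:194
  16:272  17:182
Giant step factor: 89^(-18) ≡ 233 (mod 293).
Scan 193·233^i mod 293 for i = 0, 1, …:
  i=0: 193   i=1: 140   i=2: 97   i=3: 40
  i=4: 237   i=5: 137   i=6: 277   i=7: 81
  i=8: 121
Match at i=8, j=6: x = 8·18 + 6 = 150.

150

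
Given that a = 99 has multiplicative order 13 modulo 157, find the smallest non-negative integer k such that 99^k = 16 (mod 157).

Successive powers of 99 modulo 157:
  99^0=1  99^1=99  99^2=67  99^3=39  99^4=93  99^5=101
  99^6=108  99^7=16
So 99^7 ≡ 16 (mod 157), giving k = 7.

7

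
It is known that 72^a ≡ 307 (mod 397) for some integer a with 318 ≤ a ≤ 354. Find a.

Compute 72^318 mod 397 = 246, then multiply by 72 repeatedly:
  72^318=246  72^319=244  72^320=100  72^321=54  72^322=315
  72^323=51  72^324=99  72^325=379  72^326=292  72^327=380
  72^328=364  72^329=6  72^330=35  72^331=138  72^332=11
  72^333=395  72^334=253  72^335=351  72^336=261  72^337=133
  72^338=48  72^339=280  72^340=310  72^341=88  72^342=381
  72^343=39  72^344=29  72^345=103  72^346=270  72^347=384
  72^348=255  72^349=98  72^350=307
Found 307 at exponent 350.

350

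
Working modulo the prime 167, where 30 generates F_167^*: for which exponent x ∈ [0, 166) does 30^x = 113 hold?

Baby-step giant-step with m = ceil(sqrt(166)) = 13.
Baby table (30^j mod 167 for j=0..12):
  0:1  1:30  2:65  3:113  4:50  5:164  6:77  7:139
  8:162  9:17  10:9  11:103  12:84
Giant step factor: 30^(-13) ≡ 78 (mod 167).
Scan 113·78^i mod 167 for i = 0, 1, …:
  i=0: 113
Match at i=0, j=3: x = 0·13 + 3 = 3.

3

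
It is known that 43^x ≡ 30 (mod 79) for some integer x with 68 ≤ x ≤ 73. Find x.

73

Compute 43^68 mod 79 = 31, then multiply by 43 repeatedly:
  43^68=31  43^69=69  43^70=44  43^71=75  43^72=65
  43^73=30
Found 30 at exponent 73.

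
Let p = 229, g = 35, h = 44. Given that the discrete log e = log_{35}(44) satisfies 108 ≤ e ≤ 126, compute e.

Compute 35^108 mod 229 = 203, then multiply by 35 repeatedly:
  35^108=203  35^109=6  35^110=210  35^111=22  35^112=83
  35^113=157  35^114=228  35^115=194  35^116=149  35^117=177
  35^118=12  35^119=191  35^120=44
Found 44 at exponent 120.

120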